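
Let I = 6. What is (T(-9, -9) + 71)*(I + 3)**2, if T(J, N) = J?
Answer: 5022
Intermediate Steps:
(T(-9, -9) + 71)*(I + 3)**2 = (-9 + 71)*(6 + 3)**2 = 62*9**2 = 62*81 = 5022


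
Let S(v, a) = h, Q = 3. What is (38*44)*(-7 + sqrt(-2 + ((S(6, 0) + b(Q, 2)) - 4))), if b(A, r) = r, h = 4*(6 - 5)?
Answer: -11704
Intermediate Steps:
h = 4 (h = 4*1 = 4)
S(v, a) = 4
(38*44)*(-7 + sqrt(-2 + ((S(6, 0) + b(Q, 2)) - 4))) = (38*44)*(-7 + sqrt(-2 + ((4 + 2) - 4))) = 1672*(-7 + sqrt(-2 + (6 - 4))) = 1672*(-7 + sqrt(-2 + 2)) = 1672*(-7 + sqrt(0)) = 1672*(-7 + 0) = 1672*(-7) = -11704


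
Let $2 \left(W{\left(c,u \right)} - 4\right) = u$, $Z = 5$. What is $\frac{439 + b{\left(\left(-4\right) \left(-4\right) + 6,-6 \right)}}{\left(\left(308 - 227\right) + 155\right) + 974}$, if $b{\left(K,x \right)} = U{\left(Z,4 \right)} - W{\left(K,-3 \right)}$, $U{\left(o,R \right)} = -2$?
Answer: $\frac{79}{220} \approx 0.35909$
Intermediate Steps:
$W{\left(c,u \right)} = 4 + \frac{u}{2}$
$b{\left(K,x \right)} = - \frac{9}{2}$ ($b{\left(K,x \right)} = -2 - \left(4 + \frac{1}{2} \left(-3\right)\right) = -2 - \left(4 - \frac{3}{2}\right) = -2 - \frac{5}{2} = - \frac{9}{2}$)
$\frac{439 + b{\left(\left(-4\right) \left(-4\right) + 6,-6 \right)}}{\left(\left(308 - 227\right) + 155\right) + 974} = \frac{439 - \frac{9}{2}}{\left(\left(308 - 227\right) + 155\right) + 974} = \frac{1}{\left(81 + 155\right) + 974} \cdot \frac{869}{2} = \frac{1}{236 + 974} \cdot \frac{869}{2} = \frac{1}{1210} \cdot \frac{869}{2} = \frac{79}{220}$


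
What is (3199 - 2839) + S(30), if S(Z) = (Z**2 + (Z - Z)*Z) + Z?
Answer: 1290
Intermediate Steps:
S(Z) = Z + Z**2 (S(Z) = (Z**2 + 0*Z) + Z = (Z**2 + 0) + Z = Z**2 + Z = Z + Z**2)
(3199 - 2839) + S(30) = (3199 - 2839) + 30*(1 + 30) = 360 + 30*31 = 360 + 930 = 1290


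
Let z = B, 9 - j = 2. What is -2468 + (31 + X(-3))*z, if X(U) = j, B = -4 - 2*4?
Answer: -2924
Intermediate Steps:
j = 7 (j = 9 - 1*2 = 9 - 2 = 7)
B = -12 (B = -4 - 8 = -12)
z = -12
X(U) = 7
-2468 + (31 + X(-3))*z = -2468 + (31 + 7)*(-12) = -2468 + 38*(-12) = -2468 - 456 = -2924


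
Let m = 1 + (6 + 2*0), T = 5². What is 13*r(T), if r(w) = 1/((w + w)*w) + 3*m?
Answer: 341263/1250 ≈ 273.01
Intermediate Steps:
T = 25
m = 7 (m = 1 + (6 + 0) = 1 + 6 = 7)
r(w) = 21 + 1/(2*w²) (r(w) = 1/((w + w)*w) + 3*7 = 1/((2*w)*w) + 21 = 1/(2*w²) + 21 = 21 + 1/(2*w²))
13*r(T) = 13*(21 + (½)/25²) = 13*(21 + (½)*(1/625)) = 13*(21 + 1/1250) = 13*(26251/1250) = 341263/1250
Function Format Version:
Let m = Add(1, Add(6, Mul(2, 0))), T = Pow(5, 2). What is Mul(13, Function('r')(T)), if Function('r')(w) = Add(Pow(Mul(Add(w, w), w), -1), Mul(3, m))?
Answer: Rational(341263, 1250) ≈ 273.01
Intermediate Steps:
T = 25
m = 7 (m = Add(1, Add(6, 0)) = Add(1, 6) = 7)
Function('r')(w) = Add(21, Mul(Rational(1, 2), Pow(w, -2))) (Function('r')(w) = Add(Pow(Mul(Add(w, w), w), -1), Mul(3, 7)) = Add(Pow(Mul(Mul(2, w), w), -1), 21) = Add(Pow(Mul(2, Pow(w, 2)), -1), 21) = Add(Mul(Rational(1, 2), Pow(w, -2)), 21) = Add(21, Mul(Rational(1, 2), Pow(w, -2))))
Mul(13, Function('r')(T)) = Mul(13, Add(21, Mul(Rational(1, 2), Pow(25, -2)))) = Mul(13, Add(21, Mul(Rational(1, 2), Rational(1, 625)))) = Mul(13, Add(21, Rational(1, 1250))) = Mul(13, Rational(26251, 1250)) = Rational(341263, 1250)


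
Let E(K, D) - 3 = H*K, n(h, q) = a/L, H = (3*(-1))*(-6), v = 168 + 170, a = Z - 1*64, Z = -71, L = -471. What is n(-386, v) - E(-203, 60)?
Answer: 573252/157 ≈ 3651.3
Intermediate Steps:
a = -135 (a = -71 - 1*64 = -71 - 64 = -135)
v = 338
H = 18 (H = -3*(-6) = 18)
n(h, q) = 45/157 (n(h, q) = -135/(-471) = -135*(-1/471) = 45/157)
E(K, D) = 3 + 18*K
n(-386, v) - E(-203, 60) = 45/157 - (3 + 18*(-203)) = 45/157 - (3 - 3654) = 45/157 - 1*(-3651) = 45/157 + 3651 = 573252/157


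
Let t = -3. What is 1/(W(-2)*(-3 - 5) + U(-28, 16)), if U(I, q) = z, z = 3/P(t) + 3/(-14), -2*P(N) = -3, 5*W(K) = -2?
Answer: 70/349 ≈ 0.20057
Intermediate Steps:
W(K) = -⅖ (W(K) = (⅕)*(-2) = -⅖)
P(N) = 3/2 (P(N) = -½*(-3) = 3/2)
z = 25/14 (z = 3/(3/2) + 3/(-14) = 3*(⅔) + 3*(-1/14) = 2 - 3/14 = 25/14 ≈ 1.7857)
U(I, q) = 25/14
1/(W(-2)*(-3 - 5) + U(-28, 16)) = 1/(-2*(-3 - 5)/5 + 25/14) = 1/(-⅖*(-8) + 25/14) = 1/(16/5 + 25/14) = 1/(349/70) = 70/349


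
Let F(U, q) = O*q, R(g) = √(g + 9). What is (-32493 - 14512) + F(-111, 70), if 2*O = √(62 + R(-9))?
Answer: -47005 + 35*√62 ≈ -46729.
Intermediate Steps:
R(g) = √(9 + g)
O = √62/2 (O = √(62 + √(9 - 9))/2 = √(62 + √0)/2 = √(62 + 0)/2 = √62/2 ≈ 3.9370)
F(U, q) = q*√62/2 (F(U, q) = (√62/2)*q = q*√62/2)
(-32493 - 14512) + F(-111, 70) = (-32493 - 14512) + (½)*70*√62 = -47005 + 35*√62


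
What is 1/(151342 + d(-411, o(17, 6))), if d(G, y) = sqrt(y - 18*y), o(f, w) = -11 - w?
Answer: 1/151359 ≈ 6.6068e-6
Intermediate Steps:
d(G, y) = sqrt(17)*sqrt(-y) (d(G, y) = sqrt(-17*y) = sqrt(17)*sqrt(-y))
1/(151342 + d(-411, o(17, 6))) = 1/(151342 + sqrt(17)*sqrt(-(-11 - 1*6))) = 1/(151342 + sqrt(17)*sqrt(-(-11 - 6))) = 1/(151342 + sqrt(17)*sqrt(-1*(-17))) = 1/(151342 + sqrt(17)*sqrt(17)) = 1/(151342 + 17) = 1/151359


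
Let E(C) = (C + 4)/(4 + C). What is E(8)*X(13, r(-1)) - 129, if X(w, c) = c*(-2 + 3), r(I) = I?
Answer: -130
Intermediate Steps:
X(w, c) = c (X(w, c) = c*1 = c)
E(C) = 1 (E(C) = (4 + C)/(4 + C) = 1)
E(8)*X(13, r(-1)) - 129 = 1*(-1) - 129 = -1 - 129 = -130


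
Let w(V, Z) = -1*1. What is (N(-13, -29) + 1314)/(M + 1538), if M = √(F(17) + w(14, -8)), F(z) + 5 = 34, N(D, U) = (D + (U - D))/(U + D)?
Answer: 42461873/49673736 - 55217*√7/49673736 ≈ 0.85187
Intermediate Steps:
N(D, U) = U/(D + U)
F(z) = 29 (F(z) = -5 + 34 = 29)
w(V, Z) = -1
M = 2*√7 (M = √(29 - 1) = √28 = 2*√7 ≈ 5.2915)
(N(-13, -29) + 1314)/(M + 1538) = (-29/(-13 - 29) + 1314)/(2*√7 + 1538) = (-29/(-42) + 1314)/(1538 + 2*√7) = (-29*(-1/42) + 1314)/(1538 + 2*√7) = (29/42 + 1314)/(1538 + 2*√7) = 55217/(42*(1538 + 2*√7))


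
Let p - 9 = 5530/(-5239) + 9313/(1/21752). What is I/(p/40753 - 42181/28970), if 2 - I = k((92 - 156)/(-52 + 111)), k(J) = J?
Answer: 1125713478706180/1813470480541457957 ≈ 0.00062075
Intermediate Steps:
p = 1061297675485/5239 (p = 9 + (5530/(-5239) + 9313/(1/21752)) = 9 + (5530*(-1/5239) + 9313/(1/21752)) = 9 + (-5530/5239 + 9313*21752) = 9 + (-5530/5239 + 202576376) = 9 + 1061297628334/5239 = 1061297675485/5239 ≈ 2.0258e+8)
I = 182/59 (I = 2 - (92 - 156)/(-52 + 111) = 2 - (-64)/59 = 2 - 1*(-64/59) = 2 + 64/59 = 182/59 ≈ 3.0847)
I/(p/40753 - 42181/28970) = 182/(59*((1061297675485/5239)/40753 - 42181/28970)) = 182/(59*((1061297675485/5239)*(1/40753) - 42181*1/28970)) = 182/(59*(1061297675485/213504967 - 42181/28970)) = 182/(59*(30736787805787423/6185238893990)) = (182/59)*(6185238893990/30736787805787423) = 1125713478706180/1813470480541457957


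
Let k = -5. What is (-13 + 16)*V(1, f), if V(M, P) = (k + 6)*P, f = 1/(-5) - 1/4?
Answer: -27/20 ≈ -1.3500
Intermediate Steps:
f = -9/20 (f = 1*(-1/5) - 1*1/4 = -1/5 - 1/4 = -9/20 ≈ -0.45000)
V(M, P) = P (V(M, P) = (-5 + 6)*P = 1*P = P)
(-13 + 16)*V(1, f) = (-13 + 16)*(-9/20) = 3*(-9/20) = -27/20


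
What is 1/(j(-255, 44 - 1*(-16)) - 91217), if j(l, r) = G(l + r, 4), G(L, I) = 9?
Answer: -1/91208 ≈ -1.0964e-5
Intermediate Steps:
j(l, r) = 9
1/(j(-255, 44 - 1*(-16)) - 91217) = 1/(9 - 91217) = 1/(-91208) = -1/91208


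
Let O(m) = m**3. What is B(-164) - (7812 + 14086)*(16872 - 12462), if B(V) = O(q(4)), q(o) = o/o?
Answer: -96570179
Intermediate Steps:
q(o) = 1
B(V) = 1 (B(V) = 1**3 = 1)
B(-164) - (7812 + 14086)*(16872 - 12462) = 1 - (7812 + 14086)*(16872 - 12462) = 1 - 21898*4410 = 1 - 1*96570180 = 1 - 96570180 = -96570179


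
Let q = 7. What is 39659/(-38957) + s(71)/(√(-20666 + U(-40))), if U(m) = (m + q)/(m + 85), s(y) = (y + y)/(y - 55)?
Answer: -39659/38957 - 71*I*√4650015/2480008 ≈ -1.018 - 0.061735*I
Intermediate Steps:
s(y) = 2*y/(-55 + y) (s(y) = (2*y)/(-55 + y) = 2*y/(-55 + y))
U(m) = (7 + m)/(85 + m) (U(m) = (m + 7)/(m + 85) = (7 + m)/(85 + m))
39659/(-38957) + s(71)/(√(-20666 + U(-40))) = 39659/(-38957) + (2*71/(-55 + 71))/(√(-20666 + (7 - 40)/(85 - 40))) = 39659*(-1/38957) + (2*71/16)/(√(-20666 - 33/45)) = -39659/38957 + (2*71*(1/16))/(√(-20666 + (1/45)*(-33))) = -39659/38957 + 71/(8*(√(-20666 - 11/15))) = -39659/38957 + 71/(8*(√(-310001/15))) = -39659/38957 + 71/(8*((I*√4650015/15))) = -39659/38957 + 71*(-I*√4650015/310001)/8 = -39659/38957 - 71*I*√4650015/2480008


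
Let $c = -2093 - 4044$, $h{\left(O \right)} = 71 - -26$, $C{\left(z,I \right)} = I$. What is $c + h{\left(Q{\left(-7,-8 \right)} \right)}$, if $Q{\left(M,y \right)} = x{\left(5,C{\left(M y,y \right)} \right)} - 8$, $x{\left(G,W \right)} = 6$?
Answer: $-6040$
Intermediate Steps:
$Q{\left(M,y \right)} = -2$ ($Q{\left(M,y \right)} = 6 - 8 = -2$)
$h{\left(O \right)} = 97$ ($h{\left(O \right)} = 71 + 26 = 97$)
$c = -6137$ ($c = -2093 - 4044 = -6137$)
$c + h{\left(Q{\left(-7,-8 \right)} \right)} = -6137 + 97 = -6040$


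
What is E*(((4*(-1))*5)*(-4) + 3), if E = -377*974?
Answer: -30477434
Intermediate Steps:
E = -367198
E*(((4*(-1))*5)*(-4) + 3) = -367198*(((4*(-1))*5)*(-4) + 3) = -367198*(-4*5*(-4) + 3) = -367198*(-20*(-4) + 3) = -367198*(80 + 3) = -367198*83 = -30477434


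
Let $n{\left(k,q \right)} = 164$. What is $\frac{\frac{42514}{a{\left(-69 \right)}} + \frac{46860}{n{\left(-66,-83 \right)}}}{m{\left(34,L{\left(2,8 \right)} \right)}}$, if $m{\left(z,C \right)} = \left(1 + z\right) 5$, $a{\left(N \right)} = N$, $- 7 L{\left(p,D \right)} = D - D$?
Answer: $- \frac{934739}{495075} \approx -1.8881$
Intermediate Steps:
$L{\left(p,D \right)} = 0$ ($L{\left(p,D \right)} = - \frac{D - D}{7} = \left(- \frac{1}{7}\right) 0 = 0$)
$m{\left(z,C \right)} = 5 + 5 z$
$\frac{\frac{42514}{a{\left(-69 \right)}} + \frac{46860}{n{\left(-66,-83 \right)}}}{m{\left(34,L{\left(2,8 \right)} \right)}} = \frac{\frac{42514}{-69} + \frac{46860}{164}}{5 + 5 \cdot 34} = \frac{42514 \left(- \frac{1}{69}\right) + 46860 \cdot \frac{1}{164}}{5 + 170} = \frac{- \frac{42514}{69} + \frac{11715}{41}}{175} = \left(- \frac{934739}{2829}\right) \frac{1}{175} = - \frac{934739}{495075}$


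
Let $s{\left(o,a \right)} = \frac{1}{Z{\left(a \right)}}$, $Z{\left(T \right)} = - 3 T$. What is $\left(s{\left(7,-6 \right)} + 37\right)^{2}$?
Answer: $\frac{444889}{324} \approx 1373.1$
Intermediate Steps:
$s{\left(o,a \right)} = - \frac{1}{3 a}$ ($s{\left(o,a \right)} = \frac{1}{\left(-3\right) a} = - \frac{1}{3 a}$)
$\left(s{\left(7,-6 \right)} + 37\right)^{2} = \left(- \frac{1}{3 \left(-6\right)} + 37\right)^{2} = \left(\left(- \frac{1}{3}\right) \left(- \frac{1}{6}\right) + 37\right)^{2} = \left(\frac{1}{18} + 37\right)^{2} = \left(\frac{667}{18}\right)^{2} = \frac{444889}{324}$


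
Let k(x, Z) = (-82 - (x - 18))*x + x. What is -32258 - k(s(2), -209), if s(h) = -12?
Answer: -32870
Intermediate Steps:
k(x, Z) = x + x*(-64 - x) (k(x, Z) = (-82 - (-18 + x))*x + x = (-82 + (18 - x))*x + x = (-64 - x)*x + x = x*(-64 - x) + x = x + x*(-64 - x))
-32258 - k(s(2), -209) = -32258 - (-1)*(-12)*(63 - 12) = -32258 - (-1)*(-12)*51 = -32258 - 1*612 = -32258 - 612 = -32870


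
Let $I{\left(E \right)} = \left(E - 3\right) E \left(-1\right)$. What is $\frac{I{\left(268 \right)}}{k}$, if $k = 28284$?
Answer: $- \frac{17755}{7071} \approx -2.511$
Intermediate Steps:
$I{\left(E \right)} = - E \left(-3 + E\right)$ ($I{\left(E \right)} = \left(-3 + E\right) E \left(-1\right) = E \left(-3 + E\right) \left(-1\right) = - E \left(-3 + E\right)$)
$\frac{I{\left(268 \right)}}{k} = \frac{268 \left(3 - 268\right)}{28284} = 268 \left(3 - 268\right) \frac{1}{28284} = 268 \left(-265\right) \frac{1}{28284} = \left(-71020\right) \frac{1}{28284} = - \frac{17755}{7071}$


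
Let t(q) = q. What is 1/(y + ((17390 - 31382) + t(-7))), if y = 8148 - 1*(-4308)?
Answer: -1/1543 ≈ -0.00064809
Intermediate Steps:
y = 12456 (y = 8148 + 4308 = 12456)
1/(y + ((17390 - 31382) + t(-7))) = 1/(12456 + ((17390 - 31382) - 7)) = 1/(12456 + (-13992 - 7)) = 1/(12456 - 13999) = 1/(-1543) = -1/1543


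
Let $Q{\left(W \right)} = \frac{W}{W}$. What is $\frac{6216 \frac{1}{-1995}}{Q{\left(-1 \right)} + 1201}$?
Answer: $- \frac{148}{57095} \approx -0.0025922$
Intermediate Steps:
$Q{\left(W \right)} = 1$
$\frac{6216 \frac{1}{-1995}}{Q{\left(-1 \right)} + 1201} = \frac{6216 \frac{1}{-1995}}{1 + 1201} = \frac{6216 \left(- \frac{1}{1995}\right)}{1202} = \left(- \frac{296}{95}\right) \frac{1}{1202} = - \frac{148}{57095}$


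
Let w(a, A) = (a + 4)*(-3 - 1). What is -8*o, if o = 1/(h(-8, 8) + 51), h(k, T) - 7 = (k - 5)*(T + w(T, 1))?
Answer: -4/289 ≈ -0.013841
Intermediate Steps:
w(a, A) = -16 - 4*a (w(a, A) = (4 + a)*(-4) = -16 - 4*a)
h(k, T) = 7 + (-16 - 3*T)*(-5 + k) (h(k, T) = 7 + (k - 5)*(T + (-16 - 4*T)) = 7 + (-5 + k)*(-16 - 3*T) = 7 + (-16 - 3*T)*(-5 + k))
o = 1/578 (o = 1/((87 - 16*(-8) + 15*8 - 3*8*(-8)) + 51) = 1/((87 + 128 + 120 + 192) + 51) = 1/(527 + 51) = 1/578 ≈ 0.0017301)
-8*o = -8*1/578 = -4/289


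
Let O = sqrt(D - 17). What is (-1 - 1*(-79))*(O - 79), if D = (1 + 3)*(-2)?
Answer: -6162 + 390*I ≈ -6162.0 + 390.0*I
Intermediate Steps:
D = -8 (D = 4*(-2) = -8)
O = 5*I (O = sqrt(-8 - 17) = sqrt(-25) = 5*I ≈ 5.0*I)
(-1 - 1*(-79))*(O - 79) = (-1 - 1*(-79))*(5*I - 79) = (-1 + 79)*(-79 + 5*I) = 78*(-79 + 5*I) = -6162 + 390*I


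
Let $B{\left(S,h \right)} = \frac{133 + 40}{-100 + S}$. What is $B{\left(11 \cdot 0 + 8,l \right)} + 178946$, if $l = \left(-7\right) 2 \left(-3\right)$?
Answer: $\frac{16462859}{92} \approx 1.7894 \cdot 10^{5}$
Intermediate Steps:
$l = 42$ ($l = \left(-14\right) \left(-3\right) = 42$)
$B{\left(S,h \right)} = \frac{173}{-100 + S}$
$B{\left(11 \cdot 0 + 8,l \right)} + 178946 = \frac{173}{-100 + \left(11 \cdot 0 + 8\right)} + 178946 = \frac{173}{-100 + \left(0 + 8\right)} + 178946 = \frac{173}{-100 + 8} + 178946 = \frac{173}{-92} + 178946 = 173 \left(- \frac{1}{92}\right) + 178946 = - \frac{173}{92} + 178946 = \frac{16462859}{92}$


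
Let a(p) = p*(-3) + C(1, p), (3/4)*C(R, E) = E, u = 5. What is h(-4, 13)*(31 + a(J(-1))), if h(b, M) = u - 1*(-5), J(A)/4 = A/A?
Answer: 730/3 ≈ 243.33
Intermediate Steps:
C(R, E) = 4*E/3
J(A) = 4 (J(A) = 4*(A/A) = 4*1 = 4)
h(b, M) = 10 (h(b, M) = 5 - 1*(-5) = 5 + 5 = 10)
a(p) = -5*p/3 (a(p) = p*(-3) + 4*p/3 = -3*p + 4*p/3 = -5*p/3)
h(-4, 13)*(31 + a(J(-1))) = 10*(31 - 5/3*4) = 10*(31 - 20/3) = 10*(73/3) = 730/3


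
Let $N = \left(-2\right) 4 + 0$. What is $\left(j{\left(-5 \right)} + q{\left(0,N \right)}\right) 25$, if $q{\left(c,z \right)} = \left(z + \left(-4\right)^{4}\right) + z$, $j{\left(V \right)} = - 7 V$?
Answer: $6875$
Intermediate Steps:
$N = -8$ ($N = -8 + 0 = -8$)
$q{\left(c,z \right)} = 256 + 2 z$ ($q{\left(c,z \right)} = \left(z + 256\right) + z = \left(256 + z\right) + z = 256 + 2 z$)
$\left(j{\left(-5 \right)} + q{\left(0,N \right)}\right) 25 = \left(\left(-7\right) \left(-5\right) + \left(256 + 2 \left(-8\right)\right)\right) 25 = \left(35 + \left(256 - 16\right)\right) 25 = \left(35 + 240\right) 25 = 275 \cdot 25 = 6875$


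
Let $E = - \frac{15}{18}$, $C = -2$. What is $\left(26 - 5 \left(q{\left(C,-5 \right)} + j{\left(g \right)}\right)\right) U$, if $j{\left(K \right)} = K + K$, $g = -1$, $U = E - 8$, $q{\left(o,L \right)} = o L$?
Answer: $\frac{371}{3} \approx 123.67$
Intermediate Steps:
$q{\left(o,L \right)} = L o$
$E = - \frac{5}{6}$ ($E = \left(-15\right) \frac{1}{18} = - \frac{5}{6} \approx -0.83333$)
$U = - \frac{53}{6}$ ($U = - \frac{5}{6} - 8 = - \frac{53}{6} \approx -8.8333$)
$j{\left(K \right)} = 2 K$
$\left(26 - 5 \left(q{\left(C,-5 \right)} + j{\left(g \right)}\right)\right) U = \left(26 - 5 \left(\left(-5\right) \left(-2\right) + 2 \left(-1\right)\right)\right) \left(- \frac{53}{6}\right) = \left(26 - 5 \left(10 - 2\right)\right) \left(- \frac{53}{6}\right) = \left(26 - 40\right) \left(- \frac{53}{6}\right) = \left(-14\right) \left(- \frac{53}{6}\right) = \frac{371}{3}$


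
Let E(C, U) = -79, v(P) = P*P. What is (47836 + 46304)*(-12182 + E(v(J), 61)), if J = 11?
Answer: -1154250540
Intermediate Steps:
v(P) = P²
(47836 + 46304)*(-12182 + E(v(J), 61)) = (47836 + 46304)*(-12182 - 79) = 94140*(-12261) = -1154250540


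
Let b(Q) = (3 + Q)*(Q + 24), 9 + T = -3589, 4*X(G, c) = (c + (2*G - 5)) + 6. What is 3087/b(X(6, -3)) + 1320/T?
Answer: 21829272/1048817 ≈ 20.813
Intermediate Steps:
X(G, c) = 1/4 + G/2 + c/4 (X(G, c) = ((c + (2*G - 5)) + 6)/4 = ((c + (-5 + 2*G)) + 6)/4 = ((-5 + c + 2*G) + 6)/4 = (1 + c + 2*G)/4 = 1/4 + G/2 + c/4)
T = -3598 (T = -9 - 3589 = -3598)
b(Q) = (3 + Q)*(24 + Q)
3087/b(X(6, -3)) + 1320/T = 3087/(72 + (1/4 + (1/2)*6 + (1/4)*(-3))**2 + 27*(1/4 + (1/2)*6 + (1/4)*(-3))) + 1320/(-3598) = 3087/(72 + (1/4 + 3 - 3/4)**2 + 27*(1/4 + 3 - 3/4)) + 1320*(-1/3598) = 3087/(72 + (5/2)**2 + 27*(5/2)) - 660/1799 = 3087/(72 + 25/4 + 135/2) - 660/1799 = 3087/(583/4) - 660/1799 = 3087*(4/583) - 660/1799 = 12348/583 - 660/1799 = 21829272/1048817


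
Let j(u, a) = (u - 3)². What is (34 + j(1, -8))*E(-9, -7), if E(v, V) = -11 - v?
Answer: -76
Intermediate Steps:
j(u, a) = (-3 + u)²
(34 + j(1, -8))*E(-9, -7) = (34 + (-3 + 1)²)*(-11 - 1*(-9)) = (34 + (-2)²)*(-11 + 9) = (34 + 4)*(-2) = 38*(-2) = -76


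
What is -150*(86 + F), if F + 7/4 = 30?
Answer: -34275/2 ≈ -17138.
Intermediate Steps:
F = 113/4 (F = -7/4 + 30 = 113/4 ≈ 28.250)
-150*(86 + F) = -150*(86 + 113/4) = -150*457/4 = -34275/2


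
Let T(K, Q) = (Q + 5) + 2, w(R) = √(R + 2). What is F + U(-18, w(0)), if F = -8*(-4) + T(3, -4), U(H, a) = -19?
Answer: 16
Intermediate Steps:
w(R) = √(2 + R)
T(K, Q) = 7 + Q (T(K, Q) = (5 + Q) + 2 = 7 + Q)
F = 35 (F = -8*(-4) + (7 - 4) = 32 + 3 = 35)
F + U(-18, w(0)) = 35 - 19 = 16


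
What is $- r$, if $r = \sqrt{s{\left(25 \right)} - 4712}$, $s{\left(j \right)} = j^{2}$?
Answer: $- i \sqrt{4087} \approx - 63.93 i$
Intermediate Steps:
$r = i \sqrt{4087}$ ($r = \sqrt{25^{2} - 4712} = \sqrt{625 - 4712} = \sqrt{-4087} = i \sqrt{4087} \approx 63.93 i$)
$- r = - i \sqrt{4087}$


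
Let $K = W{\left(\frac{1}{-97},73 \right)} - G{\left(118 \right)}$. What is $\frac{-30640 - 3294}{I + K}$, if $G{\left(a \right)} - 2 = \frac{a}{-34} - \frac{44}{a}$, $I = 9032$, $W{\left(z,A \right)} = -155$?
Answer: $- \frac{17017901}{4452740} \approx -3.8219$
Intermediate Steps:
$G{\left(a \right)} = 2 - \frac{44}{a} - \frac{a}{34}$ ($G{\left(a \right)} = 2 + \left(\frac{a}{-34} - \frac{44}{a}\right) = 2 + \left(a \left(- \frac{1}{34}\right) - \frac{44}{a}\right) = 2 - \left(\frac{44}{a} + \frac{a}{34}\right) = 2 - \frac{44}{a} - \frac{a}{34}$)
$K = - \frac{153616}{1003}$ ($K = -155 - \left(2 - \frac{44}{118} - \frac{59}{17}\right) = -155 - \left(2 - \frac{22}{59} - \frac{59}{17}\right) = -155 - - \frac{1849}{1003} = -155 + \frac{1849}{1003} = - \frac{153616}{1003} \approx -153.16$)
$\frac{-30640 - 3294}{I + K} = \frac{-30640 - 3294}{9032 - \frac{153616}{1003}} = - \frac{33934}{\frac{8905480}{1003}} = \left(-33934\right) \frac{1003}{8905480} = - \frac{17017901}{4452740}$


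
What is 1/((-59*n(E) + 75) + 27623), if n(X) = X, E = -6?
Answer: 1/28052 ≈ 3.5648e-5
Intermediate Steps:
1/((-59*n(E) + 75) + 27623) = 1/((-59*(-6) + 75) + 27623) = 1/((354 + 75) + 27623) = 1/(429 + 27623) = 1/28052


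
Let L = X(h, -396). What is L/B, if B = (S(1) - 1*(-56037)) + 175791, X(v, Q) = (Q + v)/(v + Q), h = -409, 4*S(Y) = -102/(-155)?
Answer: 310/71866731 ≈ 4.3135e-6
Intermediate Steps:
S(Y) = 51/310 (S(Y) = (-102/(-155))/4 = (-102*(-1/155))/4 = (1/4)*(102/155) = 51/310)
X(v, Q) = 1 (X(v, Q) = (Q + v)/(Q + v) = 1)
B = 71866731/310 (B = (51/310 - 1*(-56037)) + 175791 = (51/310 + 56037) + 175791 = 17371521/310 + 175791 = 71866731/310 ≈ 2.3183e+5)
L = 1
L/B = 1/(71866731/310) = 1*(310/71866731) = 310/71866731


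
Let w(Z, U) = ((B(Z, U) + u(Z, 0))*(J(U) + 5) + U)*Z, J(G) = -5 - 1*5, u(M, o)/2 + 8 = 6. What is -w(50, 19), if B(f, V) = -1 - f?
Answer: -14700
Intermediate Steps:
u(M, o) = -4 (u(M, o) = -16 + 2*6 = -16 + 12 = -4)
J(G) = -10 (J(G) = -5 - 5 = -10)
w(Z, U) = Z*(25 + U + 5*Z) (w(Z, U) = (((-1 - Z) - 4)*(-10 + 5) + U)*Z = ((-5 - Z)*(-5) + U)*Z = ((25 + 5*Z) + U)*Z = (25 + U + 5*Z)*Z = Z*(25 + U + 5*Z))
-w(50, 19) = -50*(25 + 19 + 5*50) = -50*(25 + 19 + 250) = -50*294 = -1*14700 = -14700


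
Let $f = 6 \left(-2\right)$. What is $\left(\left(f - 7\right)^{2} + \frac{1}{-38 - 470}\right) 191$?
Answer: $\frac{35026917}{508} \approx 68951.0$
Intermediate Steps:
$f = -12$
$\left(\left(f - 7\right)^{2} + \frac{1}{-38 - 470}\right) 191 = \left(\left(-12 - 7\right)^{2} + \frac{1}{-38 - 470}\right) 191 = \left(\left(-19\right)^{2} + \frac{1}{-38 - 470}\right) 191 = \left(361 + \frac{1}{-508}\right) 191 = \left(361 - \frac{1}{508}\right) 191 = \frac{183387}{508} \cdot 191 = \frac{35026917}{508}$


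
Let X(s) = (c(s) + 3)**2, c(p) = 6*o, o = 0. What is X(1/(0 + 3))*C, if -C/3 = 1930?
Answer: -52110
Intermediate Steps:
c(p) = 0 (c(p) = 6*0 = 0)
X(s) = 9 (X(s) = (0 + 3)**2 = 3**2 = 9)
C = -5790 (C = -3*1930 = -5790)
X(1/(0 + 3))*C = 9*(-5790) = -52110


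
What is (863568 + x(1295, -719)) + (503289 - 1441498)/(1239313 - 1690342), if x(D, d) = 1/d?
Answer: 280047012169610/324289851 ≈ 8.6357e+5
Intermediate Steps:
(863568 + x(1295, -719)) + (503289 - 1441498)/(1239313 - 1690342) = (863568 + 1/(-719)) + (503289 - 1441498)/(1239313 - 1690342) = (863568 - 1/719) - 938209/(-451029) = 620905391/719 - 938209*(-1/451029) = 620905391/719 + 938209/451029 = 280047012169610/324289851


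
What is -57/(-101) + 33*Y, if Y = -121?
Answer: -403236/101 ≈ -3992.4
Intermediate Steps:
-57/(-101) + 33*Y = -57/(-101) + 33*(-121) = -57*(-1/101) - 3993 = 57/101 - 3993 = -403236/101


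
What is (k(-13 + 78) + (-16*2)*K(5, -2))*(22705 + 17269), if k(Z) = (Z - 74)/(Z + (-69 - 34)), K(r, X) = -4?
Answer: 97396651/19 ≈ 5.1261e+6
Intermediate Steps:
k(Z) = (-74 + Z)/(-103 + Z) (k(Z) = (-74 + Z)/(Z - 103) = (-74 + Z)/(-103 + Z))
(k(-13 + 78) + (-16*2)*K(5, -2))*(22705 + 17269) = ((-74 + (-13 + 78))/(-103 + (-13 + 78)) - 16*2*(-4))*(22705 + 17269) = ((-74 + 65)/(-103 + 65) - 32*(-4))*39974 = (-9/(-38) + 128)*39974 = (-1/38*(-9) + 128)*39974 = (9/38 + 128)*39974 = (4873/38)*39974 = 97396651/19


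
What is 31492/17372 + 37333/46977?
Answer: 531987140/204021111 ≈ 2.6075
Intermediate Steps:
31492/17372 + 37333/46977 = 31492*(1/17372) + 37333*(1/46977) = 7873/4343 + 37333/46977 = 531987140/204021111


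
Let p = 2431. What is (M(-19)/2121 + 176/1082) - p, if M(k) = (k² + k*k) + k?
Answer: -2788910720/1147461 ≈ -2430.5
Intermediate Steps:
M(k) = k + 2*k² (M(k) = (k² + k²) + k = 2*k² + k = k + 2*k²)
(M(-19)/2121 + 176/1082) - p = (-19*(1 + 2*(-19))/2121 + 176/1082) - 1*2431 = (-19*(1 - 38)*(1/2121) + 176*(1/1082)) - 2431 = (-19*(-37)*(1/2121) + 88/541) - 2431 = (703*(1/2121) + 88/541) - 2431 = (703/2121 + 88/541) - 2431 = 566971/1147461 - 2431 = -2788910720/1147461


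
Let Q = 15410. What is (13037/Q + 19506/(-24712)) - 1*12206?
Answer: -1162042178159/95202980 ≈ -12206.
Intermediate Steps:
(13037/Q + 19506/(-24712)) - 1*12206 = (13037/15410 + 19506/(-24712)) - 1*12206 = (13037*(1/15410) + 19506*(-1/24712)) - 12206 = (13037/15410 - 9753/12356) - 12206 = 5395721/95202980 - 12206 = -1162042178159/95202980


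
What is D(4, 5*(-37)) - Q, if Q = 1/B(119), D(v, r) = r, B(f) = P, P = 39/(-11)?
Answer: -7204/39 ≈ -184.72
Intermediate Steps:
P = -39/11 (P = 39*(-1/11) = -39/11 ≈ -3.5455)
B(f) = -39/11
Q = -11/39 (Q = 1/(-39/11) = -11/39 ≈ -0.28205)
D(4, 5*(-37)) - Q = 5*(-37) - 1*(-11/39) = -185 + 11/39 = -7204/39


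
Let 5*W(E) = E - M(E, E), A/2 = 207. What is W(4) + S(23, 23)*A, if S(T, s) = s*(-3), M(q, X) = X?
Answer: -28566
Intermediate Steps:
A = 414 (A = 2*207 = 414)
S(T, s) = -3*s
W(E) = 0 (W(E) = (E - E)/5 = (⅕)*0 = 0)
W(4) + S(23, 23)*A = 0 - 3*23*414 = 0 - 69*414 = 0 - 28566 = -28566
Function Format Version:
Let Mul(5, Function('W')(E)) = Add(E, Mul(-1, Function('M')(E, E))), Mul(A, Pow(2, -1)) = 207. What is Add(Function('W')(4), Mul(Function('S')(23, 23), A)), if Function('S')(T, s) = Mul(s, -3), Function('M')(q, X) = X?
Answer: -28566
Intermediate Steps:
A = 414 (A = Mul(2, 207) = 414)
Function('S')(T, s) = Mul(-3, s)
Function('W')(E) = 0 (Function('W')(E) = Mul(Rational(1, 5), Add(E, Mul(-1, E))) = Mul(Rational(1, 5), 0) = 0)
Add(Function('W')(4), Mul(Function('S')(23, 23), A)) = Add(0, Mul(Mul(-3, 23), 414)) = Add(0, Mul(-69, 414)) = Add(0, -28566) = -28566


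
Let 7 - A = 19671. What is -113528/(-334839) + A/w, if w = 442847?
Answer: 43691260120/148282446633 ≈ 0.29465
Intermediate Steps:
A = -19664 (A = 7 - 1*19671 = 7 - 19671 = -19664)
-113528/(-334839) + A/w = -113528/(-334839) - 19664/442847 = -113528*(-1/334839) - 19664*1/442847 = 113528/334839 - 19664/442847 = 43691260120/148282446633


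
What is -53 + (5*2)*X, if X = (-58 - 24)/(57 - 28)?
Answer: -2357/29 ≈ -81.276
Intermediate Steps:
X = -82/29 ≈ -2.8276
-53 + (5*2)*X = -53 + (5*2)*(-82/29) = -53 + 10*(-82/29) = -53 - 820/29 = -2357/29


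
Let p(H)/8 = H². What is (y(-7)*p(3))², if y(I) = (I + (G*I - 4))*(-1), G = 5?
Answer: 10969344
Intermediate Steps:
y(I) = 4 - 6*I (y(I) = (I + (5*I - 4))*(-1) = (I + (-4 + 5*I))*(-1) = (-4 + 6*I)*(-1) = 4 - 6*I)
p(H) = 8*H²
(y(-7)*p(3))² = ((4 - 6*(-7))*(8*3²))² = ((4 + 42)*(8*9))² = (46*72)² = 3312² = 10969344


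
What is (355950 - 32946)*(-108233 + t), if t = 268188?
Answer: 51666104820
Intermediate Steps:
(355950 - 32946)*(-108233 + t) = (355950 - 32946)*(-108233 + 268188) = 323004*159955 = 51666104820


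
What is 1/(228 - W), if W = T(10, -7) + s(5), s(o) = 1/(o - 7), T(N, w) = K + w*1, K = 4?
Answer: 2/463 ≈ 0.0043197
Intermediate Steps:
T(N, w) = 4 + w (T(N, w) = 4 + w*1 = 4 + w)
s(o) = 1/(-7 + o)
W = -7/2 (W = (4 - 7) + 1/(-7 + 5) = -3 + 1/(-2) = -3 - ½ = -7/2 ≈ -3.5000)
1/(228 - W) = 1/(228 - 1*(-7/2)) = 1/(228 + 7/2) = 1/(463/2) = 2/463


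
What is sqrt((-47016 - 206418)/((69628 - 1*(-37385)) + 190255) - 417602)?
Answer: I*sqrt(9225709761812090)/148634 ≈ 646.22*I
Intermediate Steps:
sqrt((-47016 - 206418)/((69628 - 1*(-37385)) + 190255) - 417602) = sqrt(-253434/((69628 + 37385) + 190255) - 417602) = sqrt(-253434/(107013 + 190255) - 417602) = sqrt(-253434/297268 - 417602) = sqrt(-253434*1/297268 - 417602) = sqrt(-126717/148634 - 417602) = sqrt(-62069982385/148634) = I*sqrt(9225709761812090)/148634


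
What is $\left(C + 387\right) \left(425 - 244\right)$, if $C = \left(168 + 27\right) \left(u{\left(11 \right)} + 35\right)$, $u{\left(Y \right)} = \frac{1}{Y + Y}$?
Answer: $\frac{28753479}{22} \approx 1.307 \cdot 10^{6}$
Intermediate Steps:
$u{\left(Y \right)} = \frac{1}{2 Y}$
$C = \frac{150345}{22}$ ($C = \left(168 + 27\right) \left(\frac{1}{2 \cdot 11} + 35\right) = 195 \left(\frac{1}{2} \cdot \frac{1}{11} + 35\right) = 195 \left(\frac{1}{22} + 35\right) = 195 \cdot \frac{771}{22} = \frac{150345}{22} \approx 6833.9$)
$\left(C + 387\right) \left(425 - 244\right) = \left(\frac{150345}{22} + 387\right) \left(425 - 244\right) = \frac{158859 \left(425 - 244\right)}{22} = \frac{158859}{22} \cdot 181 = \frac{28753479}{22}$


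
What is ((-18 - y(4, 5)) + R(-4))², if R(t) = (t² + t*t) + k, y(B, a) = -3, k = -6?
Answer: 121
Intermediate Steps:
R(t) = -6 + 2*t² (R(t) = (t² + t*t) - 6 = (t² + t²) - 6 = 2*t² - 6 = -6 + 2*t²)
((-18 - y(4, 5)) + R(-4))² = ((-18 - 1*(-3)) + (-6 + 2*(-4)²))² = ((-18 + 3) + (-6 + 2*16))² = (-15 + (-6 + 32))² = (-15 + 26)² = 11² = 121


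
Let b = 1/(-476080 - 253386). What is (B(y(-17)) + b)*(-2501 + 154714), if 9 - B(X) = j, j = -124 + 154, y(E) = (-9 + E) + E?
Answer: -2331718525631/729466 ≈ -3.1965e+6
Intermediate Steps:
y(E) = -9 + 2*E
j = 30
B(X) = -21 (B(X) = 9 - 1*30 = 9 - 30 = -21)
b = -1/729466 (b = 1/(-729466) = -1/729466 ≈ -1.3709e-6)
(B(y(-17)) + b)*(-2501 + 154714) = (-21 - 1/729466)*(-2501 + 154714) = -15318787/729466*152213 = -2331718525631/729466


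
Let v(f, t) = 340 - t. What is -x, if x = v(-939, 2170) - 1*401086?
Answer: 402916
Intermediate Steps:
x = -402916 (x = (340 - 1*2170) - 1*401086 = (340 - 2170) - 401086 = -1830 - 401086 = -402916)
-x = -1*(-402916) = 402916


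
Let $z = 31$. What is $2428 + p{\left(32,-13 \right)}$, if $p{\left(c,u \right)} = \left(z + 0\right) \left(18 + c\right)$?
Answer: $3978$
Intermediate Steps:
$p{\left(c,u \right)} = 558 + 31 c$ ($p{\left(c,u \right)} = \left(31 + 0\right) \left(18 + c\right) = 31 \left(18 + c\right) = 558 + 31 c$)
$2428 + p{\left(32,-13 \right)} = 2428 + \left(558 + 31 \cdot 32\right) = 2428 + \left(558 + 992\right) = 2428 + 1550 = 3978$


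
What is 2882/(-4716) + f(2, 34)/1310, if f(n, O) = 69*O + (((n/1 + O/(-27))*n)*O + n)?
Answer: 43141/35370 ≈ 1.2197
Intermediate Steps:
f(n, O) = n + 69*O + O*n*(n - O/27) (f(n, O) = 69*O + (((n*1 + O*(-1/27))*n)*O + n) = 69*O + (((n - O/27)*n)*O + n) = 69*O + ((n*(n - O/27))*O + n) = 69*O + (O*n*(n - O/27) + n) = 69*O + (n + O*n*(n - O/27)) = n + 69*O + O*n*(n - O/27))
2882/(-4716) + f(2, 34)/1310 = 2882/(-4716) + (2 + 69*34 + 34*2² - 1/27*2*34²)/1310 = 2882*(-1/4716) + (2 + 2346 + 34*4 - 1/27*2*1156)*(1/1310) = -11/18 + (2 + 2346 + 136 - 2312/27)*(1/1310) = -11/18 + (64756/27)*(1/1310) = -11/18 + 32378/17685 = 43141/35370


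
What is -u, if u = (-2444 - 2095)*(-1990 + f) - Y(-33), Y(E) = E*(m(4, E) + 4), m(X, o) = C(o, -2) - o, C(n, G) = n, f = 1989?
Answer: -4671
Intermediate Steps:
m(X, o) = 0 (m(X, o) = o - o = 0)
Y(E) = 4*E (Y(E) = E*(0 + 4) = E*4 = 4*E)
u = 4671 (u = (-2444 - 2095)*(-1990 + 1989) - 4*(-33) = -4539*(-1) - 1*(-132) = 4539 + 132 = 4671)
-u = -1*4671 = -4671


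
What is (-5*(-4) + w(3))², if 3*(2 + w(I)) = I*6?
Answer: 576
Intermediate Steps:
w(I) = -2 + 2*I (w(I) = -2 + (I*6)/3 = -2 + (6*I)/3 = -2 + 2*I)
(-5*(-4) + w(3))² = (-5*(-4) + (-2 + 2*3))² = (20 + (-2 + 6))² = (20 + 4)² = 24² = 576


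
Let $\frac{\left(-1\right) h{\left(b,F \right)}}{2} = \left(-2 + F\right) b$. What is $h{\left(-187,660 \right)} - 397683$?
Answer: $-151591$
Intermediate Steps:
$h{\left(b,F \right)} = - 2 b \left(-2 + F\right)$ ($h{\left(b,F \right)} = - 2 \left(-2 + F\right) b = - 2 b \left(-2 + F\right)$)
$h{\left(-187,660 \right)} - 397683 = 2 \left(-187\right) \left(2 - 660\right) - 397683 = 2 \left(-187\right) \left(-658\right) - 397683 = 246092 - 397683 = -151591$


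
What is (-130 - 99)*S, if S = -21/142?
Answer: 4809/142 ≈ 33.866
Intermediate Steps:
S = -21/142 (S = -21*1/142 = -21/142 ≈ -0.14789)
(-130 - 99)*S = (-130 - 99)*(-21/142) = -229*(-21/142) = 4809/142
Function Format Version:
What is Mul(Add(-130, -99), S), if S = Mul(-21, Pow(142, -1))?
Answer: Rational(4809, 142) ≈ 33.866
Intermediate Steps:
S = Rational(-21, 142) (S = Mul(-21, Rational(1, 142)) = Rational(-21, 142) ≈ -0.14789)
Mul(Add(-130, -99), S) = Mul(Add(-130, -99), Rational(-21, 142)) = Mul(-229, Rational(-21, 142)) = Rational(4809, 142)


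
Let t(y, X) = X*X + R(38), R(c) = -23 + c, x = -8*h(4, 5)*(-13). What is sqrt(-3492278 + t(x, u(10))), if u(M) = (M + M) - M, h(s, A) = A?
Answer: I*sqrt(3492163) ≈ 1868.7*I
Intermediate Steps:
u(M) = M (u(M) = 2*M - M = M)
x = 520 (x = -8*5*(-13) = -40*(-13) = 520)
t(y, X) = 15 + X**2 (t(y, X) = X*X + (-23 + 38) = X**2 + 15 = 15 + X**2)
sqrt(-3492278 + t(x, u(10))) = sqrt(-3492278 + (15 + 10**2)) = sqrt(-3492278 + (15 + 100)) = sqrt(-3492278 + 115) = sqrt(-3492163) = I*sqrt(3492163)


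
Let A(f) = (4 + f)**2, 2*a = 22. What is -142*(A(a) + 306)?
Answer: -75402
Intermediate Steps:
a = 11 (a = (1/2)*22 = 11)
-142*(A(a) + 306) = -142*((4 + 11)**2 + 306) = -142*(15**2 + 306) = -142*(225 + 306) = -142*531 = -75402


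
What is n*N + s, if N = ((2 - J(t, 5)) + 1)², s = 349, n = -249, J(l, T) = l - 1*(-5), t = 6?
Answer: -15587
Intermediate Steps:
J(l, T) = 5 + l (J(l, T) = l + 5 = 5 + l)
N = 64 (N = ((2 - (5 + 6)) + 1)² = ((2 - 1*11) + 1)² = ((2 - 11) + 1)² = (-9 + 1)² = (-8)² = 64)
n*N + s = -249*64 + 349 = -15936 + 349 = -15587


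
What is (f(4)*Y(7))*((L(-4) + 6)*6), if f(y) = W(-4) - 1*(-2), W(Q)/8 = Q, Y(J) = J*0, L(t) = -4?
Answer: 0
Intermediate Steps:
Y(J) = 0
W(Q) = 8*Q
f(y) = -30 (f(y) = 8*(-4) - 1*(-2) = -32 + 2 = -30)
(f(4)*Y(7))*((L(-4) + 6)*6) = (-30*0)*((-4 + 6)*6) = 0*(2*6) = 0*12 = 0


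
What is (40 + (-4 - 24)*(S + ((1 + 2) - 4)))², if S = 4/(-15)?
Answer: 1281424/225 ≈ 5695.2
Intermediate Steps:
S = -4/15 (S = 4*(-1/15) = -4/15 ≈ -0.26667)
(40 + (-4 - 24)*(S + ((1 + 2) - 4)))² = (40 + (-4 - 24)*(-4/15 + ((1 + 2) - 4)))² = (40 - 28*(-4/15 + (3 - 4)))² = (40 - 28*(-4/15 - 1))² = (40 - 28*(-19/15))² = (40 + 532/15)² = (1132/15)² = 1281424/225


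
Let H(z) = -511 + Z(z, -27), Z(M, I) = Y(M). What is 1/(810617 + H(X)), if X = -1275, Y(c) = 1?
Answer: 1/810107 ≈ 1.2344e-6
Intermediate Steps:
Z(M, I) = 1
H(z) = -510 (H(z) = -511 + 1 = -510)
1/(810617 + H(X)) = 1/(810617 - 510) = 1/810107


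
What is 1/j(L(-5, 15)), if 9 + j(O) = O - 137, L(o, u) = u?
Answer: -1/131 ≈ -0.0076336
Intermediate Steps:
j(O) = -146 + O (j(O) = -9 + (O - 137) = -9 + (-137 + O) = -146 + O)
1/j(L(-5, 15)) = 1/(-146 + 15) = 1/(-131) = -1/131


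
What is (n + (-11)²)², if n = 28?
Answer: 22201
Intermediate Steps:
(n + (-11)²)² = (28 + (-11)²)² = (28 + 121)² = 149² = 22201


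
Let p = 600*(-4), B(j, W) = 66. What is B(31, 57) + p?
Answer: -2334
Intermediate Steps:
p = -2400
B(31, 57) + p = 66 - 2400 = -2334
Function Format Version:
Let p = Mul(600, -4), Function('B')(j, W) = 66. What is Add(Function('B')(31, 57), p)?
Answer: -2334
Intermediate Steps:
p = -2400
Add(Function('B')(31, 57), p) = Add(66, -2400) = -2334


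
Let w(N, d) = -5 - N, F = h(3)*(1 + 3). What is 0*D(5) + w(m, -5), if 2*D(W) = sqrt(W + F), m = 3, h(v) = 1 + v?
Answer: -8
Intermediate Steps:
F = 16 (F = (1 + 3)*(1 + 3) = 4*4 = 16)
D(W) = sqrt(16 + W)/2 (D(W) = sqrt(W + 16)/2 = sqrt(16 + W)/2)
0*D(5) + w(m, -5) = 0*(sqrt(16 + 5)/2) + (-5 - 1*3) = 0*(sqrt(21)/2) + (-5 - 3) = 0 - 8 = -8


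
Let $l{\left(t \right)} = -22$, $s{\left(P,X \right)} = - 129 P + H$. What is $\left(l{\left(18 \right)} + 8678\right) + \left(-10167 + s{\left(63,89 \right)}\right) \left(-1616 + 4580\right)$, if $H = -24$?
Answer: $-54285896$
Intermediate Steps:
$s{\left(P,X \right)} = -24 - 129 P$ ($s{\left(P,X \right)} = - 129 P - 24 = -24 - 129 P$)
$\left(l{\left(18 \right)} + 8678\right) + \left(-10167 + s{\left(63,89 \right)}\right) \left(-1616 + 4580\right) = \left(-22 + 8678\right) + \left(-10167 - 8151\right) \left(-1616 + 4580\right) = 8656 + \left(-10167 - 8151\right) 2964 = 8656 - 54294552 = -54285896$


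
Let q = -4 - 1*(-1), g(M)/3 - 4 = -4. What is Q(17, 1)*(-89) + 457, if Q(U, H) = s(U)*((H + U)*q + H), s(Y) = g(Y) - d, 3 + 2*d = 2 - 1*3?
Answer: 9891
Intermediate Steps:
g(M) = 0 (g(M) = 12 + 3*(-4) = 12 - 12 = 0)
q = -3 (q = -4 + 1 = -3)
d = -2 (d = -3/2 + (2 - 1*3)/2 = -3/2 + (2 - 3)/2 = -3/2 + (1/2)*(-1) = -3/2 - 1/2 = -2)
s(Y) = 2 (s(Y) = 0 - 1*(-2) = 0 + 2 = 2)
Q(U, H) = -6*U - 4*H (Q(U, H) = 2*((H + U)*(-3) + H) = 2*((-3*H - 3*U) + H) = 2*(-3*U - 2*H) = -6*U - 4*H)
Q(17, 1)*(-89) + 457 = (-6*17 - 4*1)*(-89) + 457 = (-102 - 4)*(-89) + 457 = -106*(-89) + 457 = 9434 + 457 = 9891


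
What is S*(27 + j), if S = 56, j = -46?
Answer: -1064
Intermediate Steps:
S*(27 + j) = 56*(27 - 46) = 56*(-19) = -1064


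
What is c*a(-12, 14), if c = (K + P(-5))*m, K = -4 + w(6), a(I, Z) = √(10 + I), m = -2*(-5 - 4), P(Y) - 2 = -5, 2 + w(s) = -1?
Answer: -180*I*√2 ≈ -254.56*I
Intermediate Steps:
w(s) = -3 (w(s) = -2 - 1 = -3)
P(Y) = -3 (P(Y) = 2 - 5 = -3)
m = 18 (m = -2*(-9) = 18)
K = -7 (K = -4 - 3 = -7)
c = -180 (c = (-7 - 3)*18 = -10*18 = -180)
c*a(-12, 14) = -180*√(10 - 12) = -180*I*√2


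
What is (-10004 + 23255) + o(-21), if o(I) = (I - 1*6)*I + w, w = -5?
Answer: 13813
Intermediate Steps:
o(I) = -5 + I*(-6 + I) (o(I) = (I - 1*6)*I - 5 = (I - 6)*I - 5 = (-6 + I)*I - 5 = I*(-6 + I) - 5 = -5 + I*(-6 + I))
(-10004 + 23255) + o(-21) = (-10004 + 23255) + (-5 + (-21)² - 6*(-21)) = 13251 + (-5 + 441 + 126) = 13251 + 562 = 13813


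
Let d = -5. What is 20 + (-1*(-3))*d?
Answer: 5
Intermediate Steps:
20 + (-1*(-3))*d = 20 - 1*(-3)*(-5) = 20 + 3*(-5) = 20 - 15 = 5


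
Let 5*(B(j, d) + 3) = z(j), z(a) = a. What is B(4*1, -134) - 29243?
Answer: -146226/5 ≈ -29245.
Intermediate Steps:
B(j, d) = -3 + j/5
B(4*1, -134) - 29243 = (-3 + (4*1)/5) - 29243 = (-3 + (1/5)*4) - 29243 = (-3 + 4/5) - 29243 = -11/5 - 29243 = -146226/5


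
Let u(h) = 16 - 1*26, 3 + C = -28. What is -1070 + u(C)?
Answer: -1080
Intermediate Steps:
C = -31 (C = -3 - 28 = -31)
u(h) = -10 (u(h) = 16 - 26 = -10)
-1070 + u(C) = -1070 - 10 = -1080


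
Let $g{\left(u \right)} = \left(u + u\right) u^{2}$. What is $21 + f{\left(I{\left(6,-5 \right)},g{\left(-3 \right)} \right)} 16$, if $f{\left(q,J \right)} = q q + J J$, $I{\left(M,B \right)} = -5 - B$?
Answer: $46677$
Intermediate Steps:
$g{\left(u \right)} = 2 u^{3}$ ($g{\left(u \right)} = 2 u u^{2} = 2 u^{3}$)
$f{\left(q,J \right)} = J^{2} + q^{2}$ ($f{\left(q,J \right)} = q^{2} + J^{2} = J^{2} + q^{2}$)
$21 + f{\left(I{\left(6,-5 \right)},g{\left(-3 \right)} \right)} 16 = 21 + \left(\left(2 \left(-3\right)^{3}\right)^{2} + \left(-5 - -5\right)^{2}\right) 16 = 21 + \left(\left(2 \left(-27\right)\right)^{2} + \left(-5 + 5\right)^{2}\right) 16 = 21 + \left(\left(-54\right)^{2} + 0^{2}\right) 16 = 21 + \left(2916 + 0\right) 16 = 21 + 2916 \cdot 16 = 21 + 46656 = 46677$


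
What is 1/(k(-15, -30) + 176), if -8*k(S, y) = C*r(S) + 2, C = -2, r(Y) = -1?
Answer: 2/351 ≈ 0.0056980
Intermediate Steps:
k(S, y) = -½ (k(S, y) = -(-2*(-1) + 2)/8 = -(2 + 2)/8 = -⅛*4 = -½)
1/(k(-15, -30) + 176) = 1/(-½ + 176) = 1/(351/2) = 2/351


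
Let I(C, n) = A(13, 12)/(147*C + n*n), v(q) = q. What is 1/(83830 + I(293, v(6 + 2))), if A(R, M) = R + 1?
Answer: 43135/3616007064 ≈ 1.1929e-5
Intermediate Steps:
A(R, M) = 1 + R
I(C, n) = 14/(n² + 147*C) (I(C, n) = (1 + 13)/(147*C + n*n) = 14/(147*C + n²) = 14/(n² + 147*C))
1/(83830 + I(293, v(6 + 2))) = 1/(83830 + 14/((6 + 2)² + 147*293)) = 1/(83830 + 14/(8² + 43071)) = 1/(83830 + 14/(64 + 43071)) = 1/(83830 + 14/43135) = 1/(3616007064/43135) = 43135/3616007064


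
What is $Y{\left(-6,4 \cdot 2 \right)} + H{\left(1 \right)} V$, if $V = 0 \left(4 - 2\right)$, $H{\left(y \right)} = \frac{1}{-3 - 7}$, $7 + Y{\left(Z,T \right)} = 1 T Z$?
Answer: $-55$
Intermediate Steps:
$Y{\left(Z,T \right)} = -7 + T Z$ ($Y{\left(Z,T \right)} = -7 + 1 T Z = -7 + T Z$)
$H{\left(y \right)} = - \frac{1}{10}$ ($H{\left(y \right)} = \frac{1}{-10} = - \frac{1}{10}$)
$V = 0$ ($V = 0 \cdot 2 = 0$)
$Y{\left(-6,4 \cdot 2 \right)} + H{\left(1 \right)} V = \left(-7 + 4 \cdot 2 \left(-6\right)\right) - 0 = \left(-7 + 8 \left(-6\right)\right) + 0 = \left(-7 - 48\right) + 0 = -55 + 0 = -55$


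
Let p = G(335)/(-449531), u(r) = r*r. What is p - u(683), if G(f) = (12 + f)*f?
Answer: -209701382904/449531 ≈ -4.6649e+5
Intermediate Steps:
G(f) = f*(12 + f)
u(r) = r**2
p = -116245/449531 (p = (335*(12 + 335))/(-449531) = (335*347)*(-1/449531) = 116245*(-1/449531) = -116245/449531 ≈ -0.25859)
p - u(683) = -116245/449531 - 1*683**2 = -116245/449531 - 1*466489 = -116245/449531 - 466489 = -209701382904/449531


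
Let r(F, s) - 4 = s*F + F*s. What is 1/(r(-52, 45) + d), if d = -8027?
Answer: -1/12703 ≈ -7.8722e-5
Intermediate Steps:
r(F, s) = 4 + 2*F*s (r(F, s) = 4 + (s*F + F*s) = 4 + (F*s + F*s) = 4 + 2*F*s)
1/(r(-52, 45) + d) = 1/((4 + 2*(-52)*45) - 8027) = 1/((4 - 4680) - 8027) = 1/(-4676 - 8027) = 1/(-12703) = -1/12703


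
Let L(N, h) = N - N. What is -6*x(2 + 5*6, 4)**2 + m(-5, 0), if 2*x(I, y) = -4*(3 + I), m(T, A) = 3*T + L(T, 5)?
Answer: -29415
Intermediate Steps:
L(N, h) = 0
m(T, A) = 3*T (m(T, A) = 3*T + 0 = 3*T)
x(I, y) = -6 - 2*I (x(I, y) = (-4*(3 + I))/2 = (-12 - 4*I)/2 = -6 - 2*I)
-6*x(2 + 5*6, 4)**2 + m(-5, 0) = -6*(-6 - 2*(2 + 5*6))**2 + 3*(-5) = -6*(-6 - 2*(2 + 30))**2 - 15 = -6*(-6 - 2*32)**2 - 15 = -6*(-6 - 64)**2 - 15 = -6*(-70)**2 - 15 = -6*4900 - 15 = -29400 - 15 = -29415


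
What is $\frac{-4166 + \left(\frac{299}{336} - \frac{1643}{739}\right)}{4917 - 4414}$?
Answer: $- \frac{1034765551}{124896912} \approx -8.285$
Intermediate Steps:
$\frac{-4166 + \left(\frac{299}{336} - \frac{1643}{739}\right)}{4917 - 4414} = \frac{-4166 + \left(299 \cdot \frac{1}{336} - \frac{1643}{739}\right)}{503} = \left(-4166 + \left(\frac{299}{336} - \frac{1643}{739}\right)\right) \frac{1}{503} = \left(-4166 - \frac{331087}{248304}\right) \frac{1}{503} = \left(- \frac{1034765551}{248304}\right) \frac{1}{503} = - \frac{1034765551}{124896912}$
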